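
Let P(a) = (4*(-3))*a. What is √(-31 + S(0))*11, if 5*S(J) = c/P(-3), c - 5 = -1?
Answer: 11*I*√6970/15 ≈ 61.223*I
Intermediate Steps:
c = 4 (c = 5 - 1 = 4)
P(a) = -12*a
S(J) = 1/45 (S(J) = (4/((-12*(-3))))/5 = (4/36)/5 = (4*(1/36))/5 = (⅕)*(⅑) = 1/45)
√(-31 + S(0))*11 = √(-31 + 1/45)*11 = √(-1394/45)*11 = (I*√6970/15)*11 = 11*I*√6970/15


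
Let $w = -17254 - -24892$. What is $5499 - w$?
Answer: $-2139$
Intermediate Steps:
$w = 7638$ ($w = -17254 + 24892 = 7638$)
$5499 - w = 5499 - 7638 = -2139$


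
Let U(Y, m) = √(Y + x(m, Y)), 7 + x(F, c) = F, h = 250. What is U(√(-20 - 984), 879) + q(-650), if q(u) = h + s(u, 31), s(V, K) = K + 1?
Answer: 282 + √(872 + 2*I*√251) ≈ 311.53 + 0.53642*I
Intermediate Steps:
s(V, K) = 1 + K
x(F, c) = -7 + F
q(u) = 282 (q(u) = 250 + (1 + 31) = 250 + 32 = 282)
U(Y, m) = √(-7 + Y + m) (U(Y, m) = √(Y + (-7 + m)) = √(-7 + Y + m))
U(√(-20 - 984), 879) + q(-650) = √(-7 + √(-20 - 984) + 879) + 282 = √(-7 + √(-1004) + 879) + 282 = √(-7 + 2*I*√251 + 879) + 282 = √(872 + 2*I*√251) + 282 = 282 + √(872 + 2*I*√251)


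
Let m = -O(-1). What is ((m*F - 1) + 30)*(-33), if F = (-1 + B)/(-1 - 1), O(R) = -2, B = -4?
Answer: -1122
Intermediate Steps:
m = 2 (m = -1*(-2) = 2)
F = 5/2 (F = (-1 - 4)/(-1 - 1) = -5/(-2) = -5*(-1/2) = 5/2 ≈ 2.5000)
((m*F - 1) + 30)*(-33) = ((2*(5/2) - 1) + 30)*(-33) = ((5 - 1) + 30)*(-33) = (4 + 30)*(-33) = 34*(-33) = -1122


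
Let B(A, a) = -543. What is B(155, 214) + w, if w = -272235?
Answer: -272778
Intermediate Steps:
B(155, 214) + w = -543 - 272235 = -272778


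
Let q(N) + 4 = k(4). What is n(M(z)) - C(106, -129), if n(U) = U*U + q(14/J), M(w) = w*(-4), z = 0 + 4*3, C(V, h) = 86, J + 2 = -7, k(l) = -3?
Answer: 2211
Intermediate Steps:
J = -9 (J = -2 - 7 = -9)
q(N) = -7 (q(N) = -4 - 3 = -7)
z = 12 (z = 0 + 12 = 12)
M(w) = -4*w
n(U) = -7 + U**2 (n(U) = U*U - 7 = U**2 - 7 = -7 + U**2)
n(M(z)) - C(106, -129) = (-7 + (-4*12)**2) - 1*86 = (-7 + (-48)**2) - 86 = (-7 + 2304) - 86 = 2297 - 86 = 2211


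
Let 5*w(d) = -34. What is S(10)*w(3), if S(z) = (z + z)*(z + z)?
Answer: -2720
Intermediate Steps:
S(z) = 4*z² (S(z) = (2*z)*(2*z) = 4*z²)
w(d) = -34/5 (w(d) = (⅕)*(-34) = -34/5)
S(10)*w(3) = (4*10²)*(-34/5) = (4*100)*(-34/5) = 400*(-34/5) = -2720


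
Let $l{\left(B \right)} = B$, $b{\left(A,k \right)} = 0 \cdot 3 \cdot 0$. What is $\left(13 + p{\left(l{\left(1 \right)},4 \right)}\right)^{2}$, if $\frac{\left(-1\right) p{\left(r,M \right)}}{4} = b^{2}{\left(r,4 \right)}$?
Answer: $169$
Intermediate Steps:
$b{\left(A,k \right)} = 0$ ($b{\left(A,k \right)} = 0 \cdot 0 = 0$)
$p{\left(r,M \right)} = 0$ ($p{\left(r,M \right)} = - 4 \cdot 0^{2} = \left(-4\right) 0 = 0$)
$\left(13 + p{\left(l{\left(1 \right)},4 \right)}\right)^{2} = \left(13 + 0\right)^{2} = 13^{2} = 169$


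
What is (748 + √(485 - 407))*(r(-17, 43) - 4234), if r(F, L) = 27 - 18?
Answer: -3160300 - 4225*√78 ≈ -3.1976e+6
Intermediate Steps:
r(F, L) = 9
(748 + √(485 - 407))*(r(-17, 43) - 4234) = (748 + √(485 - 407))*(9 - 4234) = (748 + √78)*(-4225) = -3160300 - 4225*√78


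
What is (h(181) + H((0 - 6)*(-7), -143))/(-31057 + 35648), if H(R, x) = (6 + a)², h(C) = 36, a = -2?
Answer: 52/4591 ≈ 0.011327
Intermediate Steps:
H(R, x) = 16 (H(R, x) = (6 - 2)² = 4² = 16)
(h(181) + H((0 - 6)*(-7), -143))/(-31057 + 35648) = (36 + 16)/(-31057 + 35648) = 52/4591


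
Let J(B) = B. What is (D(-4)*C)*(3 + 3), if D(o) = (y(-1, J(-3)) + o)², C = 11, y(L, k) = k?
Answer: 3234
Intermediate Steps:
D(o) = (-3 + o)²
(D(-4)*C)*(3 + 3) = ((-3 - 4)²*11)*(3 + 3) = ((-7)²*11)*6 = (49*11)*6 = 539*6 = 3234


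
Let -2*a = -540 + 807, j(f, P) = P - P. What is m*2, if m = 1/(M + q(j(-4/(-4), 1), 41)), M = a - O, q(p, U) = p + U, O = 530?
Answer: -4/1245 ≈ -0.0032129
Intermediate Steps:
j(f, P) = 0
a = -267/2 (a = -(-540 + 807)/2 = -½*267 = -267/2 ≈ -133.50)
q(p, U) = U + p
M = -1327/2 (M = -267/2 - 1*530 = -267/2 - 530 = -1327/2 ≈ -663.50)
m = -2/1245 (m = 1/(-1327/2 + (41 + 0)) = 1/(-1327/2 + 41) = 1/(-1245/2) = -2/1245 ≈ -0.0016064)
m*2 = -2/1245*2 = -4/1245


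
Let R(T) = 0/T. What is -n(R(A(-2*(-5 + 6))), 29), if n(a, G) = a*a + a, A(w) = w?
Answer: 0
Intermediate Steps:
R(T) = 0
n(a, G) = a + a**2 (n(a, G) = a**2 + a = a + a**2)
-n(R(A(-2*(-5 + 6))), 29) = -0*(1 + 0) = -0 = -1*0 = 0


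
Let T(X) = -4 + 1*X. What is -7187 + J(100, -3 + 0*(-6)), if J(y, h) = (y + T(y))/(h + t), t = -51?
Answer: -194147/27 ≈ -7190.6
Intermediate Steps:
T(X) = -4 + X
J(y, h) = (-4 + 2*y)/(-51 + h) (J(y, h) = (y + (-4 + y))/(h - 51) = (-4 + 2*y)/(-51 + h))
-7187 + J(100, -3 + 0*(-6)) = -7187 + 2*(-2 + 100)/(-51 + (-3 + 0*(-6))) = -7187 + 2*98/(-51 + (-3 + 0)) = -7187 + 2*98/(-51 - 3) = -7187 + 2*98/(-54) = -7187 + 2*(-1/54)*98 = -7187 - 98/27 = -194147/27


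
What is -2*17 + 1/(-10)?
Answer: -341/10 ≈ -34.100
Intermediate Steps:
-2*17 + 1/(-10) = -34 - 1/10 = -341/10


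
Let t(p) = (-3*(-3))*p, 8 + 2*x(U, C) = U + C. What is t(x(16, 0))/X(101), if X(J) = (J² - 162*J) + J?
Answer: -3/505 ≈ -0.0059406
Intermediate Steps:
x(U, C) = -4 + C/2 + U/2 (x(U, C) = -4 + (U + C)/2 = -4 + (C + U)/2 = -4 + (C/2 + U/2) = -4 + C/2 + U/2)
X(J) = J² - 161*J
t(p) = 9*p
t(x(16, 0))/X(101) = (9*(-4 + (½)*0 + (½)*16))/((101*(-161 + 101))) = (9*(-4 + 0 + 8))/((101*(-60))) = (9*4)/(-6060) = 36*(-1/6060) = -3/505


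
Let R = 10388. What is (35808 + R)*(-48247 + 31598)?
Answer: -769117204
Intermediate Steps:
(35808 + R)*(-48247 + 31598) = (35808 + 10388)*(-48247 + 31598) = 46196*(-16649) = -769117204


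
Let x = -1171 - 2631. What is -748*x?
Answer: 2843896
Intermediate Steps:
x = -3802
-748*x = -748*(-3802) = 2843896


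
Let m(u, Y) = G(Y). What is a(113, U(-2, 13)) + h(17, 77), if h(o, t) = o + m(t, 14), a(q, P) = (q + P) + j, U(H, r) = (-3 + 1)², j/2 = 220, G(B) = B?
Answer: 588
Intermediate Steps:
j = 440 (j = 2*220 = 440)
U(H, r) = 4 (U(H, r) = (-2)² = 4)
m(u, Y) = Y
a(q, P) = 440 + P + q (a(q, P) = (q + P) + 440 = (P + q) + 440 = 440 + P + q)
h(o, t) = 14 + o (h(o, t) = o + 14 = 14 + o)
a(113, U(-2, 13)) + h(17, 77) = (440 + 4 + 113) + (14 + 17) = 557 + 31 = 588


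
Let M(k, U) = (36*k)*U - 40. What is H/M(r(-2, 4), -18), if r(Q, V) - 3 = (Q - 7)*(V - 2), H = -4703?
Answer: -4703/9680 ≈ -0.48585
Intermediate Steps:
r(Q, V) = 3 + (-7 + Q)*(-2 + V) (r(Q, V) = 3 + (Q - 7)*(V - 2) = 3 + (-7 + Q)*(-2 + V))
M(k, U) = -40 + 36*U*k (M(k, U) = 36*U*k - 40 = -40 + 36*U*k)
H/M(r(-2, 4), -18) = -4703/(-40 + 36*(-18)*(17 - 7*4 - 2*(-2) - 2*4)) = -4703/(-40 + 36*(-18)*(17 - 28 + 4 - 8)) = -4703/(-40 + 36*(-18)*(-15)) = -4703/(-40 + 9720) = -4703/9680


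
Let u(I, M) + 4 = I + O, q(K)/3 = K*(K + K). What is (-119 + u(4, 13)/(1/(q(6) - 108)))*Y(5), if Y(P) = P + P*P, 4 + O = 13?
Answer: 25590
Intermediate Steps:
O = 9 (O = -4 + 13 = 9)
q(K) = 6*K² (q(K) = 3*(K*(K + K)) = 3*(K*(2*K)) = 3*(2*K²) = 6*K²)
u(I, M) = 5 + I (u(I, M) = -4 + (I + 9) = -4 + (9 + I) = 5 + I)
Y(P) = P + P²
(-119 + u(4, 13)/(1/(q(6) - 108)))*Y(5) = (-119 + (5 + 4)/(1/(6*6² - 108)))*(5*(1 + 5)) = (-119 + 9/(1/(6*36 - 108)))*(5*6) = (-119 + 9/(1/(216 - 108)))*30 = (-119 + 9/(1/108))*30 = (-119 + 9*108)*30 = (-119 + 972)*30 = 853*30 = 25590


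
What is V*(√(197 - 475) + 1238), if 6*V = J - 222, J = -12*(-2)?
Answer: -40854 - 33*I*√278 ≈ -40854.0 - 550.22*I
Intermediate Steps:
J = 24
V = -33 (V = (24 - 222)/6 = (⅙)*(-198) = -33)
V*(√(197 - 475) + 1238) = -33*(√(197 - 475) + 1238) = -33*(√(-278) + 1238) = -33*(I*√278 + 1238) = -33*(1238 + I*√278) = -40854 - 33*I*√278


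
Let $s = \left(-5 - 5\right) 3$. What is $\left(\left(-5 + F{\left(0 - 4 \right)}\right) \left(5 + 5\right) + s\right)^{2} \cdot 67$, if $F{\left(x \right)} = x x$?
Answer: $428800$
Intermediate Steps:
$F{\left(x \right)} = x^{2}$
$s = -30$ ($s = \left(-10\right) 3 = -30$)
$\left(\left(-5 + F{\left(0 - 4 \right)}\right) \left(5 + 5\right) + s\right)^{2} \cdot 67 = \left(\left(-5 + \left(0 - 4\right)^{2}\right) \left(5 + 5\right) - 30\right)^{2} \cdot 67 = \left(\left(-5 + \left(0 - 4\right)^{2}\right) 10 - 30\right)^{2} \cdot 67 = \left(\left(-5 + \left(-4\right)^{2}\right) 10 - 30\right)^{2} \cdot 67 = \left(\left(-5 + 16\right) 10 - 30\right)^{2} \cdot 67 = \left(11 \cdot 10 - 30\right)^{2} \cdot 67 = \left(110 - 30\right)^{2} \cdot 67 = 80^{2} \cdot 67 = 6400 \cdot 67 = 428800$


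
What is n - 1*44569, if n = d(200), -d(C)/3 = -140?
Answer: -44149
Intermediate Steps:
d(C) = 420 (d(C) = -3*(-140) = 420)
n = 420
n - 1*44569 = 420 - 1*44569 = 420 - 44569 = -44149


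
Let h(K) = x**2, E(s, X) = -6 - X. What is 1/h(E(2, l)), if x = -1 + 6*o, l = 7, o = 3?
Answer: 1/289 ≈ 0.0034602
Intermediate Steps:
x = 17 (x = -1 + 6*3 = -1 + 18 = 17)
h(K) = 289 (h(K) = 17**2 = 289)
1/h(E(2, l)) = 1/289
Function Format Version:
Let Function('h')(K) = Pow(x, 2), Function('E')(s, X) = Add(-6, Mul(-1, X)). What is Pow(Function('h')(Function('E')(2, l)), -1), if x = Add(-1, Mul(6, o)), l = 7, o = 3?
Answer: Rational(1, 289) ≈ 0.0034602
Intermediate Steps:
x = 17 (x = Add(-1, Mul(6, 3)) = Add(-1, 18) = 17)
Function('h')(K) = 289 (Function('h')(K) = Pow(17, 2) = 289)
Pow(Function('h')(Function('E')(2, l)), -1) = Pow(289, -1) = Rational(1, 289)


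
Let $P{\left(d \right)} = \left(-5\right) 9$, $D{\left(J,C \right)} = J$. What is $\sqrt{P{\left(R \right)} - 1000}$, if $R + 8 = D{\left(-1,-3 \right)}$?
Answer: $i \sqrt{1045} \approx 32.326 i$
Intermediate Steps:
$R = -9$ ($R = -8 - 1 = -9$)
$P{\left(d \right)} = -45$
$\sqrt{P{\left(R \right)} - 1000} = \sqrt{-45 - 1000} = \sqrt{-1045} = i \sqrt{1045}$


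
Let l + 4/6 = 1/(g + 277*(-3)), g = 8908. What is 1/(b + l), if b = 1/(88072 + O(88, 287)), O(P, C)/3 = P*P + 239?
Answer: -2714380851/1809226940 ≈ -1.5003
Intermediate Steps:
O(P, C) = 717 + 3*P² (O(P, C) = 3*(P*P + 239) = 3*(P² + 239) = 3*(239 + P²) = 717 + 3*P²)
b = 1/112021 (b = 1/(88072 + (717 + 3*88²)) = 1/(88072 + (717 + 3*7744)) = 1/(88072 + (717 + 23232)) = 1/(88072 + 23949) = 1/112021 ≈ 8.9269e-6)
l = -16151/24231 (l = -⅔ + 1/(8908 + 277*(-3)) = -⅔ + 1/(8908 - 831) = -⅔ + 1/8077 = -16151/24231 ≈ -0.66654)
1/(b + l) = 1/(1/112021 - 16151/24231) = 1/(-1809226940/2714380851) = -2714380851/1809226940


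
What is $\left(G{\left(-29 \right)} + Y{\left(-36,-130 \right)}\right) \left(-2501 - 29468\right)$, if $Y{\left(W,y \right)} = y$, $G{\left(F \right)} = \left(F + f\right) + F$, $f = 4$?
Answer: $5882296$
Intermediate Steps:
$G{\left(F \right)} = 4 + 2 F$ ($G{\left(F \right)} = \left(F + 4\right) + F = \left(4 + F\right) + F = 4 + 2 F$)
$\left(G{\left(-29 \right)} + Y{\left(-36,-130 \right)}\right) \left(-2501 - 29468\right) = \left(\left(4 + 2 \left(-29\right)\right) - 130\right) \left(-2501 - 29468\right) = \left(\left(4 - 58\right) - 130\right) \left(-31969\right) = \left(-54 - 130\right) \left(-31969\right) = \left(-184\right) \left(-31969\right) = 5882296$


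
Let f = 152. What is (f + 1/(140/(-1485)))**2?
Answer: 15673681/784 ≈ 19992.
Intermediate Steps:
(f + 1/(140/(-1485)))**2 = (152 + 1/(140/(-1485)))**2 = (152 + 1/(140*(-1/1485)))**2 = (152 + 1/(-28/297))**2 = (152 - 297/28)**2 = (3959/28)**2 = 15673681/784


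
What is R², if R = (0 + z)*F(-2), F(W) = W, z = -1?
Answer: 4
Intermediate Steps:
R = 2 (R = (0 - 1)*(-2) = -1*(-2) = 2)
R² = 2² = 4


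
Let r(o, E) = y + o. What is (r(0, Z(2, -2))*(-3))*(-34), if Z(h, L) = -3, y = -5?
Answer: -510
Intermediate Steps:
r(o, E) = -5 + o
(r(0, Z(2, -2))*(-3))*(-34) = ((-5 + 0)*(-3))*(-34) = -5*(-3)*(-34) = 15*(-34) = -510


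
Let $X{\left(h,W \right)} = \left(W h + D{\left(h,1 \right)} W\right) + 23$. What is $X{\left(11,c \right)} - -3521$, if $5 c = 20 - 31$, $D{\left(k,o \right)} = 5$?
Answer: $\frac{17544}{5} \approx 3508.8$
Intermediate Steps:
$c = - \frac{11}{5}$ ($c = \frac{20 - 31}{5} = \frac{1}{5} \left(-11\right) = - \frac{11}{5} \approx -2.2$)
$X{\left(h,W \right)} = 23 + 5 W + W h$ ($X{\left(h,W \right)} = \left(W h + 5 W\right) + 23 = \left(5 W + W h\right) + 23 = 23 + 5 W + W h$)
$X{\left(11,c \right)} - -3521 = \left(23 + 5 \left(- \frac{11}{5}\right) - \frac{121}{5}\right) - -3521 = \left(23 - 11 - \frac{121}{5}\right) + 3521 = - \frac{61}{5} + 3521 = \frac{17544}{5}$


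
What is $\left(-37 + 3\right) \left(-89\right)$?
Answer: $3026$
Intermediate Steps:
$\left(-37 + 3\right) \left(-89\right) = \left(-34\right) \left(-89\right) = 3026$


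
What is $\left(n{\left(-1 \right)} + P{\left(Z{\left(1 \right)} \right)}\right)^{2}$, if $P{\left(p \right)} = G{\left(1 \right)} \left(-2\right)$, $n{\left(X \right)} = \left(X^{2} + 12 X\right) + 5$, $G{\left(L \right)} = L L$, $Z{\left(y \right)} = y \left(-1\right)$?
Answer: $64$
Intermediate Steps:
$Z{\left(y \right)} = - y$
$G{\left(L \right)} = L^{2}$
$n{\left(X \right)} = 5 + X^{2} + 12 X$
$P{\left(p \right)} = -2$ ($P{\left(p \right)} = 1^{2} \left(-2\right) = 1 \left(-2\right) = -2$)
$\left(n{\left(-1 \right)} + P{\left(Z{\left(1 \right)} \right)}\right)^{2} = \left(\left(5 + \left(-1\right)^{2} + 12 \left(-1\right)\right) - 2\right)^{2} = \left(\left(5 + 1 - 12\right) - 2\right)^{2} = \left(-6 - 2\right)^{2} = \left(-8\right)^{2} = 64$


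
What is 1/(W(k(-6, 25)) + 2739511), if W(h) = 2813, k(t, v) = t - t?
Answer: 1/2742324 ≈ 3.6465e-7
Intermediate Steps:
k(t, v) = 0
1/(W(k(-6, 25)) + 2739511) = 1/(2813 + 2739511) = 1/2742324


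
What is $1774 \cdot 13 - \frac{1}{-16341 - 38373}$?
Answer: $\frac{1261814269}{54714} \approx 23062.0$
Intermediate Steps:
$1774 \cdot 13 - \frac{1}{-16341 - 38373} = 23062 - \frac{1}{-54714} = 23062 - - \frac{1}{54714} = 23062 + \frac{1}{54714} = \frac{1261814269}{54714}$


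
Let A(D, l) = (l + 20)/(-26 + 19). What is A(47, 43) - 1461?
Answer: -1470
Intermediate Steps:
A(D, l) = -20/7 - l/7 (A(D, l) = (20 + l)/(-7) = (20 + l)*(-1/7) = -20/7 - l/7)
A(47, 43) - 1461 = (-20/7 - 1/7*43) - 1461 = (-20/7 - 43/7) - 1461 = -9 - 1461 = -1470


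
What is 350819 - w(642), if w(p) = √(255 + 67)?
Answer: 350819 - √322 ≈ 3.5080e+5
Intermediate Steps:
w(p) = √322
350819 - w(642) = 350819 - √322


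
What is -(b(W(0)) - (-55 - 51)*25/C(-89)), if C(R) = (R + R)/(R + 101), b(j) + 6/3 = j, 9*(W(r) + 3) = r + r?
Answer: 16345/89 ≈ 183.65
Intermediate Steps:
W(r) = -3 + 2*r/9 (W(r) = -3 + (r + r)/9 = -3 + (2*r)/9 = -3 + 2*r/9)
b(j) = -2 + j
C(R) = 2*R/(101 + R) (C(R) = (2*R)/(101 + R) = 2*R/(101 + R))
-(b(W(0)) - (-55 - 51)*25/C(-89)) = -((-2 + (-3 + (2/9)*0)) - (-55 - 51)*25/(2*(-89)/(101 - 89))) = -((-2 + (-3 + 0)) - (-106*25)/(2*(-89)/12)) = -((-2 - 3) - (-2650)/(2*(-89)*(1/12))) = -(-5 - (-2650)/(-89/6)) = -(-5 - (-2650)*(-6)/89) = -(-5 - 1*15900/89) = -(-5 - 15900/89) = -1*(-16345/89) = 16345/89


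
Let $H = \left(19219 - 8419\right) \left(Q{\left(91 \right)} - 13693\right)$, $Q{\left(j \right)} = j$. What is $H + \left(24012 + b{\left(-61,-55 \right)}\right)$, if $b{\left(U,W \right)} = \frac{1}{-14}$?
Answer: $- \frac{2056286233}{14} \approx -1.4688 \cdot 10^{8}$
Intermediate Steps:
$b{\left(U,W \right)} = - \frac{1}{14}$
$H = -146901600$ ($H = \left(19219 - 8419\right) \left(91 - 13693\right) = 10800 \left(-13602\right) = -146901600$)
$H + \left(24012 + b{\left(-61,-55 \right)}\right) = -146901600 + \left(24012 - \frac{1}{14}\right) = -146901600 + \frac{336167}{14} = - \frac{2056286233}{14}$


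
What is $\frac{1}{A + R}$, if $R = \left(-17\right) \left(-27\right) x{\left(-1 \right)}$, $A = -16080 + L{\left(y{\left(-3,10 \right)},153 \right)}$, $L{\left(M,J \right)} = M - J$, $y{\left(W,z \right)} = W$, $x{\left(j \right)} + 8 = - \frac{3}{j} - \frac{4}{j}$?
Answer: $- \frac{1}{16695} \approx -5.9898 \cdot 10^{-5}$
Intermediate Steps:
$x{\left(j \right)} = -8 - \frac{7}{j}$
$A = -16236$ ($A = -16080 - 156 = -16236$)
$R = -459$ ($R = \left(-17\right) \left(-27\right) \left(-8 - \frac{7}{-1}\right) = 459 \left(-8 - -7\right) = 459 \left(-8 + 7\right) = 459 \left(-1\right) = -459$)
$\frac{1}{A + R} = \frac{1}{-16236 - 459} = \frac{1}{-16695} = - \frac{1}{16695}$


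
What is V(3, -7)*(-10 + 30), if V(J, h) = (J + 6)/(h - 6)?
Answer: -180/13 ≈ -13.846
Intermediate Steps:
V(J, h) = (6 + J)/(-6 + h)
V(3, -7)*(-10 + 30) = ((6 + 3)/(-6 - 7))*(-10 + 30) = (9/(-13))*20 = -1/13*9*20 = -9/13*20 = -180/13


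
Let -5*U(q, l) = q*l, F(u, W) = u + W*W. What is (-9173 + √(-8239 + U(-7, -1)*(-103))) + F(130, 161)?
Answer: 16878 + 7*I*√4130/5 ≈ 16878.0 + 89.971*I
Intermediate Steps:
F(u, W) = u + W²
U(q, l) = -l*q/5 (U(q, l) = -q*l/5 = -l*q/5)
(-9173 + √(-8239 + U(-7, -1)*(-103))) + F(130, 161) = (-9173 + √(-8239 - ⅕*(-1)*(-7)*(-103))) + (130 + 161²) = (-9173 + √(-8239 - 7/5*(-103))) + (130 + 25921) = (-9173 + √(-8239 + 721/5)) + 26051 = (-9173 + √(-40474/5)) + 26051 = (-9173 + 7*I*√4130/5) + 26051 = 16878 + 7*I*√4130/5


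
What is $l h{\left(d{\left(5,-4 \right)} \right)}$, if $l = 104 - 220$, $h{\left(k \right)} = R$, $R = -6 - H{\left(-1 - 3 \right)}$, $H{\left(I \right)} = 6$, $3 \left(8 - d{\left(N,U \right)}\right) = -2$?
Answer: $1392$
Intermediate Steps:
$d{\left(N,U \right)} = \frac{26}{3}$ ($d{\left(N,U \right)} = 8 - - \frac{2}{3} = 8 + \frac{2}{3} = \frac{26}{3}$)
$R = -12$ ($R = -6 - 6 = -12$)
$h{\left(k \right)} = -12$
$l = -116$ ($l = 104 - 220 = -116$)
$l h{\left(d{\left(5,-4 \right)} \right)} = \left(-116\right) \left(-12\right) = 1392$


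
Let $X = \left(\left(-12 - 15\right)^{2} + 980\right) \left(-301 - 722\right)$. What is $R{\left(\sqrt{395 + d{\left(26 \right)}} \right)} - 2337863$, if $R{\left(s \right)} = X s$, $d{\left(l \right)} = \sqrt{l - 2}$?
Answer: $-2337863 - 1748307 \sqrt{395 + 2 \sqrt{6}} \approx -3.73 \cdot 10^{7}$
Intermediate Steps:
$X = -1748307$ ($X = \left(\left(-27\right)^{2} + 980\right) \left(-1023\right) = \left(729 + 980\right) \left(-1023\right) = 1709 \left(-1023\right) = -1748307$)
$d{\left(l \right)} = \sqrt{-2 + l}$
$R{\left(s \right)} = - 1748307 s$
$R{\left(\sqrt{395 + d{\left(26 \right)}} \right)} - 2337863 = - 1748307 \sqrt{395 + \sqrt{-2 + 26}} - 2337863 = - 1748307 \sqrt{395 + \sqrt{24}} - 2337863 = - 1748307 \sqrt{395 + 2 \sqrt{6}} - 2337863 = -2337863 - 1748307 \sqrt{395 + 2 \sqrt{6}}$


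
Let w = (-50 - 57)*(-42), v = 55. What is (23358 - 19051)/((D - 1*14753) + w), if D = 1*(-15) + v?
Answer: -4307/10219 ≈ -0.42147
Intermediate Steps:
D = 40 (D = 1*(-15) + 55 = -15 + 55 = 40)
w = 4494 (w = -107*(-42) = 4494)
(23358 - 19051)/((D - 1*14753) + w) = (23358 - 19051)/((40 - 1*14753) + 4494) = 4307/((40 - 14753) + 4494) = 4307/(-14713 + 4494) = 4307/(-10219) = 4307*(-1/10219) = -4307/10219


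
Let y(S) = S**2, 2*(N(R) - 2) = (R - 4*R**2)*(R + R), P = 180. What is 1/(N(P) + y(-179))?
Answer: -1/23263557 ≈ -4.2986e-8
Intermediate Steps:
N(R) = 2 + R*(R - 4*R**2) (N(R) = 2 + ((R - 4*R**2)*(R + R))/2 = 2 + ((R - 4*R**2)*(2*R))/2 = 2 + (2*R*(R - 4*R**2))/2 = 2 + R*(R - 4*R**2))
1/(N(P) + y(-179)) = 1/((2 + 180**2 - 4*180**3) + (-179)**2) = 1/((2 + 32400 - 4*5832000) + 32041) = 1/((2 + 32400 - 23328000) + 32041) = 1/(-23295598 + 32041) = 1/(-23263557) = -1/23263557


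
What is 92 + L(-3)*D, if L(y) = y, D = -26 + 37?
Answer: 59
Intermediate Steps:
D = 11
92 + L(-3)*D = 92 - 3*11 = 92 - 33 = 59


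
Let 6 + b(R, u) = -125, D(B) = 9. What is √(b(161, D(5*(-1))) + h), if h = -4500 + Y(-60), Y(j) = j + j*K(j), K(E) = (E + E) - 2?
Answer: √2629 ≈ 51.274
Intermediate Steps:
K(E) = -2 + 2*E (K(E) = 2*E - 2 = -2 + 2*E)
b(R, u) = -131 (b(R, u) = -6 - 125 = -131)
Y(j) = j + j*(-2 + 2*j)
h = 2760 (h = -4500 - 60*(-1 + 2*(-60)) = -4500 - 60*(-1 - 120) = -4500 - 60*(-121) = -4500 + 7260 = 2760)
√(b(161, D(5*(-1))) + h) = √(-131 + 2760) = √2629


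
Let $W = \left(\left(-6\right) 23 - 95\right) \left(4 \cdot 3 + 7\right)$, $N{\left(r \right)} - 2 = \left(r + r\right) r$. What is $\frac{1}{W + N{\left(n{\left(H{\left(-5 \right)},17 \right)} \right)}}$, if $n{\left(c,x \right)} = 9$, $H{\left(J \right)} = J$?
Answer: $- \frac{1}{4263} \approx -0.00023458$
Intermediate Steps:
$N{\left(r \right)} = 2 + 2 r^{2}$ ($N{\left(r \right)} = 2 + \left(r + r\right) r = 2 + 2 r r = 2 + 2 r^{2}$)
$W = -4427$ ($W = \left(-138 - 95\right) \left(12 + 7\right) = \left(-233\right) 19 = -4427$)
$\frac{1}{W + N{\left(n{\left(H{\left(-5 \right)},17 \right)} \right)}} = \frac{1}{-4427 + \left(2 + 2 \cdot 9^{2}\right)} = \frac{1}{-4427 + \left(2 + 2 \cdot 81\right)} = \frac{1}{-4427 + \left(2 + 162\right)} = \frac{1}{-4427 + 164} = \frac{1}{-4263} = - \frac{1}{4263}$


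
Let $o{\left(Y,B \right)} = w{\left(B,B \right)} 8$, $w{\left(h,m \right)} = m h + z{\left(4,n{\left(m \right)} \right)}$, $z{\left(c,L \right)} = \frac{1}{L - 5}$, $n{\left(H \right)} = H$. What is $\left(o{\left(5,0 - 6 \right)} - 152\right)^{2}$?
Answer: $\frac{2214144}{121} \approx 18299.0$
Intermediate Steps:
$z{\left(c,L \right)} = \frac{1}{-5 + L}$
$w{\left(h,m \right)} = \frac{1}{-5 + m} + h m$ ($w{\left(h,m \right)} = m h + \frac{1}{-5 + m} = h m + \frac{1}{-5 + m} = \frac{1}{-5 + m} + h m$)
$o{\left(Y,B \right)} = \frac{8 \left(1 + B^{2} \left(-5 + B\right)\right)}{-5 + B}$ ($o{\left(Y,B \right)} = \frac{1 + B B \left(-5 + B\right)}{-5 + B} 8 = \frac{1 + B^{2} \left(-5 + B\right)}{-5 + B} 8 = \frac{8 \left(1 + B^{2} \left(-5 + B\right)\right)}{-5 + B}$)
$\left(o{\left(5,0 - 6 \right)} - 152\right)^{2} = \left(\frac{8 \left(1 + \left(0 - 6\right)^{2} \left(-5 + \left(0 - 6\right)\right)\right)}{-5 + \left(0 - 6\right)} - 152\right)^{2} = \left(\frac{8 \left(1 + \left(-6\right)^{2} \left(-5 - 6\right)\right)}{-5 - 6} - 152\right)^{2} = \left(\frac{8 \left(1 + 36 \left(-11\right)\right)}{-11} - 152\right)^{2} = \left(8 \left(- \frac{1}{11}\right) \left(1 - 396\right) - 152\right)^{2} = \left(8 \left(- \frac{1}{11}\right) \left(-395\right) - 152\right)^{2} = \left(\frac{3160}{11} - 152\right)^{2} = \left(\frac{1488}{11}\right)^{2} = \frac{2214144}{121}$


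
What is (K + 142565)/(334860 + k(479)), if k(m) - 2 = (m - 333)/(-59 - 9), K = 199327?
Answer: 11624328/11385235 ≈ 1.0210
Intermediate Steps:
k(m) = 469/68 - m/68 (k(m) = 2 + (m - 333)/(-59 - 9) = 2 + (-333 + m)/(-68) = 2 + (-333 + m)*(-1/68) = 2 + (333/68 - m/68) = 469/68 - m/68)
(K + 142565)/(334860 + k(479)) = (199327 + 142565)/(334860 + (469/68 - 1/68*479)) = 341892/(334860 + (469/68 - 479/68)) = 341892/(334860 - 5/34) = 341892/(11385235/34) = 341892*(34/11385235) = 11624328/11385235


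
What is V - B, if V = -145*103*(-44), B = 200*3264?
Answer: 4340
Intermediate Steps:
B = 652800
V = 657140 (V = -14935*(-44) = 657140)
V - B = 657140 - 1*652800 = 657140 - 652800 = 4340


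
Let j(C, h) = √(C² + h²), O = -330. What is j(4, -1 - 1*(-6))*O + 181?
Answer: 181 - 330*√41 ≈ -1932.0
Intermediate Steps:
j(4, -1 - 1*(-6))*O + 181 = √(4² + (-1 - 1*(-6))²)*(-330) + 181 = √(16 + (-1 + 6)²)*(-330) + 181 = √(16 + 5²)*(-330) + 181 = √(16 + 25)*(-330) + 181 = √41*(-330) + 181 = -330*√41 + 181 = 181 - 330*√41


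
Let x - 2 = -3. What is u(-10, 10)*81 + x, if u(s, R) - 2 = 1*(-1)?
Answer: 80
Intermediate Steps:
u(s, R) = 1 (u(s, R) = 2 + 1*(-1) = 2 - 1 = 1)
x = -1 (x = 2 - 3 = -1)
u(-10, 10)*81 + x = 1*81 - 1 = 81 - 1 = 80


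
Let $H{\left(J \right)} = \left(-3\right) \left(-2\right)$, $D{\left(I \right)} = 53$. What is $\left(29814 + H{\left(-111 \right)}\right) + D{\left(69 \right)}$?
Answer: $29873$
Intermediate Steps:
$H{\left(J \right)} = 6$
$\left(29814 + H{\left(-111 \right)}\right) + D{\left(69 \right)} = \left(29814 + 6\right) + 53 = 29820 + 53 = 29873$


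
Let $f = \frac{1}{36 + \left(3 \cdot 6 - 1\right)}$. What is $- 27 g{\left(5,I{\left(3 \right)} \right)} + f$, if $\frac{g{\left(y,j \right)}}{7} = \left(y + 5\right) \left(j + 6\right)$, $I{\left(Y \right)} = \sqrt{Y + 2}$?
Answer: $- \frac{601019}{53} - 1890 \sqrt{5} \approx -15566.0$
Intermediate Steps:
$I{\left(Y \right)} = \sqrt{2 + Y}$
$f = \frac{1}{53}$ ($f = \frac{1}{36 + \left(18 - 1\right)} = \frac{1}{36 + 17} = \frac{1}{53} \approx 0.018868$)
$g{\left(y,j \right)} = 7 \left(5 + y\right) \left(6 + j\right)$ ($g{\left(y,j \right)} = 7 \left(y + 5\right) \left(j + 6\right) = 7 \left(5 + y\right) \left(6 + j\right)$)
$- 27 g{\left(5,I{\left(3 \right)} \right)} + f = - 27 \left(210 + 35 \sqrt{2 + 3} + 42 \cdot 5 + 7 \sqrt{2 + 3} \cdot 5\right) + \frac{1}{53} = - 27 \left(210 + 35 \sqrt{5} + 210 + 7 \sqrt{5} \cdot 5\right) + \frac{1}{53} = - 27 \left(210 + 35 \sqrt{5} + 210 + 35 \sqrt{5}\right) + \frac{1}{53} = - 27 \left(420 + 70 \sqrt{5}\right) + \frac{1}{53} = \left(-11340 - 1890 \sqrt{5}\right) + \frac{1}{53} = - \frac{601019}{53} - 1890 \sqrt{5}$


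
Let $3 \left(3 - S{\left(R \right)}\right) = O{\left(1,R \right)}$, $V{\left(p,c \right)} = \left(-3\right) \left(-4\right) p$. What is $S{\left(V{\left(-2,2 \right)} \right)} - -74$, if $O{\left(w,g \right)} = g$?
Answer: $85$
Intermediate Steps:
$V{\left(p,c \right)} = 12 p$
$S{\left(R \right)} = 3 - \frac{R}{3}$
$S{\left(V{\left(-2,2 \right)} \right)} - -74 = \left(3 - \frac{12 \left(-2\right)}{3}\right) - -74 = \left(3 - -8\right) + 74 = \left(3 + 8\right) + 74 = 11 + 74 = 85$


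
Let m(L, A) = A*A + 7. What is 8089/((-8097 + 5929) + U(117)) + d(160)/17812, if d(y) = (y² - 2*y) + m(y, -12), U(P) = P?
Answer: -91922287/36532412 ≈ -2.5162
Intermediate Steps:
m(L, A) = 7 + A² (m(L, A) = A² + 7 = 7 + A²)
d(y) = 151 + y² - 2*y (d(y) = (y² - 2*y) + (7 + (-12)²) = (y² - 2*y) + (7 + 144) = (y² - 2*y) + 151 = 151 + y² - 2*y)
8089/((-8097 + 5929) + U(117)) + d(160)/17812 = 8089/((-8097 + 5929) + 117) + (151 + 160² - 2*160)/17812 = 8089/(-2168 + 117) + (151 + 25600 - 320)*(1/17812) = 8089/(-2051) + 25431*(1/17812) = 8089*(-1/2051) + 25431/17812 = -8089/2051 + 25431/17812 = -91922287/36532412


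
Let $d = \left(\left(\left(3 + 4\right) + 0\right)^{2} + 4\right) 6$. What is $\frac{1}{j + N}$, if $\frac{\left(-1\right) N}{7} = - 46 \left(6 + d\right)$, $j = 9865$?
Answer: $\frac{1}{114193} \approx 8.7571 \cdot 10^{-6}$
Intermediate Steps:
$d = 318$ ($d = \left(\left(7 + 0\right)^{2} + 4\right) 6 = \left(7^{2} + 4\right) 6 = \left(49 + 4\right) 6 = 53 \cdot 6 = 318$)
$N = 104328$ ($N = - 7 \left(- 46 \left(6 + 318\right)\right) = - 7 \left(\left(-46\right) 324\right) = \left(-7\right) \left(-14904\right) = 104328$)
$\frac{1}{j + N} = \frac{1}{9865 + 104328} = \frac{1}{114193}$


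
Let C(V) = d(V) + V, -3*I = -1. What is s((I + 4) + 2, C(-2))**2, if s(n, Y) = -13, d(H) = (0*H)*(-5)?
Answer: 169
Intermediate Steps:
I = 1/3 (I = -1/3*(-1) = 1/3 ≈ 0.33333)
d(H) = 0 (d(H) = 0*(-5) = 0)
C(V) = V (C(V) = 0 + V = V)
s((I + 4) + 2, C(-2))**2 = (-13)**2 = 169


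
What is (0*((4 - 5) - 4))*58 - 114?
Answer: -114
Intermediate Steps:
(0*((4 - 5) - 4))*58 - 114 = (0*(-1 - 4))*58 - 114 = (0*(-5))*58 - 114 = 0*58 - 114 = 0 - 114 = -114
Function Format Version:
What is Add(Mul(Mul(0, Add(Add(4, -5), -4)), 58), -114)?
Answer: -114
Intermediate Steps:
Add(Mul(Mul(0, Add(Add(4, -5), -4)), 58), -114) = Add(Mul(Mul(0, Add(-1, -4)), 58), -114) = Add(Mul(Mul(0, -5), 58), -114) = Add(Mul(0, 58), -114) = Add(0, -114) = -114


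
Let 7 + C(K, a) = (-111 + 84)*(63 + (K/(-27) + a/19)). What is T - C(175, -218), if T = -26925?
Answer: -488334/19 ≈ -25702.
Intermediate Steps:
C(K, a) = -1708 + K - 27*a/19 (C(K, a) = -7 + (-111 + 84)*(63 + (K/(-27) + a/19)) = -7 - 27*(63 + (K*(-1/27) + a*(1/19))) = -7 - 27*(63 + (-K/27 + a/19)) = -7 - 27*(63 - K/27 + a/19) = -7 + (-1701 + K - 27*a/19) = -1708 + K - 27*a/19)
T - C(175, -218) = -26925 - (-1708 + 175 - 27/19*(-218)) = -26925 - (-1708 + 175 + 5886/19) = -26925 - 1*(-23241/19) = -26925 + 23241/19 = -488334/19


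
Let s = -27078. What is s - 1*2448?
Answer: -29526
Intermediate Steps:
s - 1*2448 = -27078 - 1*2448 = -27078 - 2448 = -29526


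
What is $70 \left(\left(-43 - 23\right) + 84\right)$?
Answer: $1260$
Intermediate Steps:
$70 \left(\left(-43 - 23\right) + 84\right) = 70 \left(-66 + 84\right) = 70 \cdot 18 = 1260$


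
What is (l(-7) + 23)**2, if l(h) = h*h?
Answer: 5184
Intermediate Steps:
l(h) = h**2
(l(-7) + 23)**2 = ((-7)**2 + 23)**2 = (49 + 23)**2 = 72**2 = 5184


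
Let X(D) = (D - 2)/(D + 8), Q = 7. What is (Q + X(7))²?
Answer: 484/9 ≈ 53.778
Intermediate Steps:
X(D) = (-2 + D)/(8 + D)
(Q + X(7))² = (7 + (-2 + 7)/(8 + 7))² = (7 + 5/15)² = (7 + (1/15)*5)² = (7 + ⅓)² = (22/3)² = 484/9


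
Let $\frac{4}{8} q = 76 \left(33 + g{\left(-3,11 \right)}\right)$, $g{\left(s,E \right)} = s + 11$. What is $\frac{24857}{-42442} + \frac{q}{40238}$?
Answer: $- \frac{367848711}{853890598} \approx -0.43079$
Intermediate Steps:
$g{\left(s,E \right)} = 11 + s$
$q = 6232$ ($q = 2 \cdot 76 \left(33 + \left(11 - 3\right)\right) = 2 \cdot 76 \left(33 + 8\right) = 2 \cdot 76 \cdot 41 = 2 \cdot 3116 = 6232$)
$\frac{24857}{-42442} + \frac{q}{40238} = \frac{24857}{-42442} + \frac{6232}{40238} = 24857 \left(- \frac{1}{42442}\right) + 6232 \cdot \frac{1}{40238} = - \frac{24857}{42442} + \frac{3116}{20119} = - \frac{367848711}{853890598}$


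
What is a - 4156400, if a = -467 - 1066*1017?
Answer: -5240989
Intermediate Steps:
a = -1084589 (a = -467 - 1084122 = -1084589)
a - 4156400 = -1084589 - 4156400 = -5240989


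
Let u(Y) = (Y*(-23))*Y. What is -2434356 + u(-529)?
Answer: -8870699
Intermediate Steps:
u(Y) = -23*Y**2 (u(Y) = (-23*Y)*Y = -23*Y**2)
-2434356 + u(-529) = -2434356 - 23*(-529)**2 = -2434356 - 23*279841 = -2434356 - 6436343 = -8870699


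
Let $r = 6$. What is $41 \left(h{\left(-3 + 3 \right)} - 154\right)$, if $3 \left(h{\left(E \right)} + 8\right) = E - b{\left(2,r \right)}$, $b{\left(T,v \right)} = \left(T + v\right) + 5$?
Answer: $- \frac{20459}{3} \approx -6819.7$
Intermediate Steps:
$b{\left(T,v \right)} = 5 + T + v$
$h{\left(E \right)} = - \frac{37}{3} + \frac{E}{3}$ ($h{\left(E \right)} = -8 + \frac{E - \left(5 + 2 + 6\right)}{3} = -8 + \frac{E - 13}{3} = -8 + \frac{-13 + E}{3} = -8 + \left(- \frac{13}{3} + \frac{E}{3}\right) = - \frac{37}{3} + \frac{E}{3}$)
$41 \left(h{\left(-3 + 3 \right)} - 154\right) = 41 \left(\left(- \frac{37}{3} + \frac{-3 + 3}{3}\right) - 154\right) = 41 \left(\left(- \frac{37}{3} + \frac{1}{3} \cdot 0\right) - 154\right) = 41 \left(\left(- \frac{37}{3} + 0\right) - 154\right) = 41 \left(- \frac{37}{3} - 154\right) = 41 \left(- \frac{499}{3}\right) = - \frac{20459}{3}$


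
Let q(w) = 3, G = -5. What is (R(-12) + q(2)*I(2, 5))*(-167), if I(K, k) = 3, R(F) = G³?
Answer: 19372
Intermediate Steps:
R(F) = -125 (R(F) = (-5)³ = -125)
(R(-12) + q(2)*I(2, 5))*(-167) = (-125 + 3*3)*(-167) = (-125 + 9)*(-167) = -116*(-167) = 19372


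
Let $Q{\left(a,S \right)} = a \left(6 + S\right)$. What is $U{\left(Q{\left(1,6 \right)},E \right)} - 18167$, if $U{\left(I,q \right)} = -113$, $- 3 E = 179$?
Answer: $-18280$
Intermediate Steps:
$E = - \frac{179}{3}$ ($E = \left(- \frac{1}{3}\right) 179 = - \frac{179}{3} \approx -59.667$)
$U{\left(Q{\left(1,6 \right)},E \right)} - 18167 = -113 - 18167 = -18280$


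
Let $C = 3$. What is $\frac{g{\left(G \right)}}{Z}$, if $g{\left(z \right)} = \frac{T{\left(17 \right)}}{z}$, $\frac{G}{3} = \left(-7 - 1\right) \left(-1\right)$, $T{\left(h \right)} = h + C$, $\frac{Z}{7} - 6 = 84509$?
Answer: $\frac{1}{709926} \approx 1.4086 \cdot 10^{-6}$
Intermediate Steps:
$Z = 591605$ ($Z = 42 + 7 \cdot 84509 = 42 + 591563 = 591605$)
$T{\left(h \right)} = 3 + h$ ($T{\left(h \right)} = h + 3 = 3 + h$)
$G = 24$ ($G = 3 \left(-7 - 1\right) \left(-1\right) = 3 \left(\left(-8\right) \left(-1\right)\right) = 3 \cdot 8 = 24$)
$g{\left(z \right)} = \frac{20}{z}$ ($g{\left(z \right)} = \frac{3 + 17}{z} = \frac{20}{z}$)
$\frac{g{\left(G \right)}}{Z} = \frac{20 \cdot \frac{1}{24}}{591605} = 20 \cdot \frac{1}{24} \cdot \frac{1}{591605} = \frac{5}{6} \cdot \frac{1}{591605} = \frac{1}{709926}$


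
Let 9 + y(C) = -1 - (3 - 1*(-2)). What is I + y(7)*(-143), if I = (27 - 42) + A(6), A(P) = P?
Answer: 2136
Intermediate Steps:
y(C) = -15 (y(C) = -9 + (-1 - (3 - 1*(-2))) = -9 + (-1 - (3 + 2)) = -9 + (-1 - 1*5) = -9 + (-1 - 5) = -9 - 6 = -15)
I = -9 (I = (27 - 42) + 6 = -15 + 6 = -9)
I + y(7)*(-143) = -9 - 15*(-143) = -9 + 2145 = 2136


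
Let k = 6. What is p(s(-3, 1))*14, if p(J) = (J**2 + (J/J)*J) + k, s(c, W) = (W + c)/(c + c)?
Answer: 812/9 ≈ 90.222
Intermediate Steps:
s(c, W) = (W + c)/(2*c) (s(c, W) = (W + c)/((2*c)) = (W + c)*(1/(2*c)) = (W + c)/(2*c))
p(J) = 6 + J + J**2 (p(J) = (J**2 + (J/J)*J) + 6 = (J**2 + 1*J) + 6 = (J**2 + J) + 6 = (J + J**2) + 6 = 6 + J + J**2)
p(s(-3, 1))*14 = (6 + (1/2)*(1 - 3)/(-3) + ((1/2)*(1 - 3)/(-3))**2)*14 = (6 + (1/2)*(-1/3)*(-2) + ((1/2)*(-1/3)*(-2))**2)*14 = (6 + 1/3 + (1/3)**2)*14 = (6 + 1/3 + 1/9)*14 = (58/9)*14 = 812/9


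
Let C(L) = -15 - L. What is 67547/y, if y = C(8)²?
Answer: 67547/529 ≈ 127.69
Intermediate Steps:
y = 529 (y = (-15 - 1*8)² = (-15 - 8)² = (-23)² = 529)
67547/y = 67547/529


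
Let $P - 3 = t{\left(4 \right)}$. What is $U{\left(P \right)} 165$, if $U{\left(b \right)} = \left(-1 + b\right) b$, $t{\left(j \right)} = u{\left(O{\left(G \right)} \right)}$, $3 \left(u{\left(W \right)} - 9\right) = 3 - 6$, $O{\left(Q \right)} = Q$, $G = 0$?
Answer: $18150$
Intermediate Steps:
$u{\left(W \right)} = 8$ ($u{\left(W \right)} = 9 + \frac{3 - 6}{3} = 9 + \frac{1}{3} \left(-3\right) = 9 - 1 = 8$)
$t{\left(j \right)} = 8$
$P = 11$ ($P = 3 + 8 = 11$)
$U{\left(b \right)} = b \left(-1 + b\right)$
$U{\left(P \right)} 165 = 11 \left(-1 + 11\right) 165 = 11 \cdot 10 \cdot 165 = 110 \cdot 165 = 18150$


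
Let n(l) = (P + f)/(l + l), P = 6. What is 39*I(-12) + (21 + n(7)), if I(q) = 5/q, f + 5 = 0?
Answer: 135/28 ≈ 4.8214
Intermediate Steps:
f = -5 (f = -5 + 0 = -5)
n(l) = 1/(2*l) (n(l) = (6 - 5)/(l + l) = 1/(2*l))
39*I(-12) + (21 + n(7)) = 39*(5/(-12)) + (21 + (½)/7) = 39*(5*(-1/12)) + (21 + (½)*(⅐)) = 39*(-5/12) + (21 + 1/14) = -65/4 + 295/14 = 135/28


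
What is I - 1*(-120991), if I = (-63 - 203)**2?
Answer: 191747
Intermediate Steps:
I = 70756 (I = (-266)**2 = 70756)
I - 1*(-120991) = 70756 - 1*(-120991) = 70756 + 120991 = 191747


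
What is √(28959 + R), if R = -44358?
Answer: 3*I*√1711 ≈ 124.09*I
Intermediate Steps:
√(28959 + R) = √(28959 - 44358) = √(-15399) = 3*I*√1711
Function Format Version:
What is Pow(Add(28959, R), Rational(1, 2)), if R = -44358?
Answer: Mul(3, I, Pow(1711, Rational(1, 2))) ≈ Mul(124.09, I)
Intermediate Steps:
Pow(Add(28959, R), Rational(1, 2)) = Pow(Add(28959, -44358), Rational(1, 2)) = Pow(-15399, Rational(1, 2)) = Mul(3, I, Pow(1711, Rational(1, 2)))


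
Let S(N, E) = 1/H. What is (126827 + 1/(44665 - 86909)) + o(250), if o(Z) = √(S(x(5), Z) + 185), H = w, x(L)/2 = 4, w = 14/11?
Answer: 5357679787/42244 + 51*√14/14 ≈ 1.2684e+5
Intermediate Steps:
w = 14/11 (w = 14*(1/11) = 14/11 ≈ 1.2727)
x(L) = 8 (x(L) = 2*4 = 8)
H = 14/11 ≈ 1.2727
S(N, E) = 11/14 (S(N, E) = 1/(14/11) = 11/14)
o(Z) = 51*√14/14 (o(Z) = √(11/14 + 185) = √(2601/14) = 51*√14/14)
(126827 + 1/(44665 - 86909)) + o(250) = (126827 + 1/(44665 - 86909)) + 51*√14/14 = (126827 + 1/(-42244)) + 51*√14/14 = (126827 - 1/42244) + 51*√14/14 = 5357679787/42244 + 51*√14/14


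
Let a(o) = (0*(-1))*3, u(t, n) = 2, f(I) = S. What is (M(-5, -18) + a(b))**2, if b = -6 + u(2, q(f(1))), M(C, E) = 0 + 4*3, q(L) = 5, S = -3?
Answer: 144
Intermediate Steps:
f(I) = -3
M(C, E) = 12 (M(C, E) = 0 + 12 = 12)
b = -4 (b = -6 + 2 = -4)
a(o) = 0 (a(o) = 0*3 = 0)
(M(-5, -18) + a(b))**2 = (12 + 0)**2 = 12**2 = 144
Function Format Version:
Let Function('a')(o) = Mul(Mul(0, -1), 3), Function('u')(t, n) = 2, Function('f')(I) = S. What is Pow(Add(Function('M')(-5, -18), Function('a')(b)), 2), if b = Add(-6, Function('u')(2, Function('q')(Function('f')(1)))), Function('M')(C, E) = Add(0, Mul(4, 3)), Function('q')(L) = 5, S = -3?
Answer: 144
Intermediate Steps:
Function('f')(I) = -3
Function('M')(C, E) = 12 (Function('M')(C, E) = Add(0, 12) = 12)
b = -4 (b = Add(-6, 2) = -4)
Function('a')(o) = 0 (Function('a')(o) = Mul(0, 3) = 0)
Pow(Add(Function('M')(-5, -18), Function('a')(b)), 2) = Pow(Add(12, 0), 2) = Pow(12, 2) = 144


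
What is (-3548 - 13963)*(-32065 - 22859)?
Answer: 961774164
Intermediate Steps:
(-3548 - 13963)*(-32065 - 22859) = -17511*(-54924) = 961774164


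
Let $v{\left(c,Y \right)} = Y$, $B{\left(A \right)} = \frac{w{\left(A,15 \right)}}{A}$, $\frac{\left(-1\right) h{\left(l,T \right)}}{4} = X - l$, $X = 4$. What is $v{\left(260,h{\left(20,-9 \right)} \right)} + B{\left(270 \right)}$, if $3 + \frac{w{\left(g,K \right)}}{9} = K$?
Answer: $\frac{322}{5} \approx 64.4$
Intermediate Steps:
$h{\left(l,T \right)} = -16 + 4 l$ ($h{\left(l,T \right)} = - 4 \left(4 - l\right) = -16 + 4 l$)
$w{\left(g,K \right)} = -27 + 9 K$
$B{\left(A \right)} = \frac{108}{A}$ ($B{\left(A \right)} = \frac{-27 + 9 \cdot 15}{A} = \frac{-27 + 135}{A} = \frac{108}{A}$)
$v{\left(260,h{\left(20,-9 \right)} \right)} + B{\left(270 \right)} = \left(-16 + 4 \cdot 20\right) + \frac{108}{270} = \left(-16 + 80\right) + 108 \cdot \frac{1}{270} = 64 + \frac{2}{5} = \frac{322}{5}$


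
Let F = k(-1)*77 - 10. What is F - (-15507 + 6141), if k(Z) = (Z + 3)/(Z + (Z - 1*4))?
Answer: 27991/3 ≈ 9330.3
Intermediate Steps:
k(Z) = (3 + Z)/(-4 + 2*Z) (k(Z) = (3 + Z)/(Z + (Z - 4)) = (3 + Z)/(Z + (-4 + Z)) = (3 + Z)/(-4 + 2*Z))
F = -107/3 (F = ((3 - 1)/(2*(-2 - 1)))*77 - 10 = ((½)*2/(-3))*77 - 10 = ((½)*(-⅓)*2)*77 - 10 = -⅓*77 - 10 = -77/3 - 10 = -107/3 ≈ -35.667)
F - (-15507 + 6141) = -107/3 - (-15507 + 6141) = -107/3 - 1*(-9366) = -107/3 + 9366 = 27991/3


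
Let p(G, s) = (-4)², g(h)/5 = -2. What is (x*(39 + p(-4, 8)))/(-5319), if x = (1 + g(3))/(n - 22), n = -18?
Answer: -11/4728 ≈ -0.0023266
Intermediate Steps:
g(h) = -10 (g(h) = 5*(-2) = -10)
p(G, s) = 16
x = 9/40 (x = (1 - 10)/(-18 - 22) = -9/(-40) = -9*(-1/40) = 9/40 ≈ 0.22500)
(x*(39 + p(-4, 8)))/(-5319) = (9*(39 + 16)/40)/(-5319) = ((9/40)*55)*(-1/5319) = (99/8)*(-1/5319) = -11/4728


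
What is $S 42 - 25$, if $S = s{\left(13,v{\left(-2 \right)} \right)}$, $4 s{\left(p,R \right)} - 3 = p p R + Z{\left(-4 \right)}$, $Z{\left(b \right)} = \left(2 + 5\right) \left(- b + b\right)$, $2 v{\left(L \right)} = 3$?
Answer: $\frac{10673}{4} \approx 2668.3$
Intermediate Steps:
$v{\left(L \right)} = \frac{3}{2}$ ($v{\left(L \right)} = \frac{1}{2} \cdot 3 = \frac{3}{2}$)
$Z{\left(b \right)} = 0$ ($Z{\left(b \right)} = 7 \cdot 0 = 0$)
$s{\left(p,R \right)} = \frac{3}{4} + \frac{R p^{2}}{4}$ ($s{\left(p,R \right)} = \frac{3}{4} + \frac{p p R + 0}{4} = \frac{3}{4} + \frac{p^{2} R + 0}{4} = \frac{3}{4} + \frac{R p^{2} + 0}{4} = \frac{3}{4} + \frac{R p^{2}}{4}$)
$S = \frac{513}{8}$ ($S = \frac{3}{4} + \frac{1}{4} \cdot \frac{3}{2} \cdot 13^{2} = \frac{3}{4} + \frac{1}{4} \cdot \frac{3}{2} \cdot 169 = \frac{3}{4} + \frac{507}{8} = \frac{513}{8} \approx 64.125$)
$S 42 - 25 = \frac{513}{8} \cdot 42 - 25 = \frac{10773}{4} - 25 = \frac{10673}{4}$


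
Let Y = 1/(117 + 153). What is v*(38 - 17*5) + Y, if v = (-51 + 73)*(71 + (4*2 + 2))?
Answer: -22613579/270 ≈ -83754.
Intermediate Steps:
Y = 1/270 ≈ 0.0037037
v = 1782 (v = 22*(71 + (8 + 2)) = 22*(71 + 10) = 22*81 = 1782)
v*(38 - 17*5) + Y = 1782*(38 - 17*5) + 1/270 = 1782*(38 - 1*85) + 1/270 = 1782*(38 - 85) + 1/270 = 1782*(-47) + 1/270 = -83754 + 1/270 = -22613579/270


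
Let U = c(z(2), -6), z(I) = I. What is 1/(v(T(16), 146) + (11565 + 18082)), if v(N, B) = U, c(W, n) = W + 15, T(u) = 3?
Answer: 1/29664 ≈ 3.3711e-5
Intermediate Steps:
c(W, n) = 15 + W
U = 17 (U = 15 + 2 = 17)
v(N, B) = 17
1/(v(T(16), 146) + (11565 + 18082)) = 1/(17 + (11565 + 18082)) = 1/(17 + 29647) = 1/29664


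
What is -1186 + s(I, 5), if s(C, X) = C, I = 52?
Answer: -1134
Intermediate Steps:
-1186 + s(I, 5) = -1186 + 52 = -1134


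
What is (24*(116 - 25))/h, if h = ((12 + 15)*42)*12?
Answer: 13/81 ≈ 0.16049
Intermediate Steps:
h = 13608 (h = (27*42)*12 = 1134*12 = 13608)
(24*(116 - 25))/h = (24*(116 - 25))/13608 = (24*91)*(1/13608) = 2184*(1/13608) = 13/81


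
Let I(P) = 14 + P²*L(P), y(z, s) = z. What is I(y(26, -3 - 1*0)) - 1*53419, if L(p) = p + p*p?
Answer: 421147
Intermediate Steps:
L(p) = p + p²
I(P) = 14 + P³*(1 + P) (I(P) = 14 + P²*(P*(1 + P)) = 14 + P³*(1 + P))
I(y(26, -3 - 1*0)) - 1*53419 = (14 + 26³*(1 + 26)) - 1*53419 = (14 + 17576*27) - 53419 = (14 + 474552) - 53419 = 474566 - 53419 = 421147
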